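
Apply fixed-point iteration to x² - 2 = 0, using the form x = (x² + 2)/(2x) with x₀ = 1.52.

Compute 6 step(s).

Equation: x² - 2 = 0
Fixed-point form: x = (x² + 2)/(2x)
x₀ = 1.52

x_1 = g(1.520000) = 1.417895
x_2 = g(1.417895) = 1.414218
x_3 = g(1.414218) = 1.414214
x_4 = g(1.414214) = 1.414214
x_5 = g(1.414214) = 1.414214
x_6 = g(1.414214) = 1.414214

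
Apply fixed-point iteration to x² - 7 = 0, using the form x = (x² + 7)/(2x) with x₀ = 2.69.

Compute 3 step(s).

Equation: x² - 7 = 0
Fixed-point form: x = (x² + 7)/(2x)
x₀ = 2.69

x_1 = g(2.690000) = 2.646115
x_2 = g(2.646115) = 2.645751
x_3 = g(2.645751) = 2.645751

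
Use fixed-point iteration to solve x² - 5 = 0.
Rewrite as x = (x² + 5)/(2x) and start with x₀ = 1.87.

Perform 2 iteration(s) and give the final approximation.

Equation: x² - 5 = 0
Fixed-point form: x = (x² + 5)/(2x)
x₀ = 1.87

x_1 = g(1.870000) = 2.271898
x_2 = g(2.271898) = 2.236351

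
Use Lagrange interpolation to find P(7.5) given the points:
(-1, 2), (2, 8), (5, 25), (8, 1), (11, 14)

Lagrange interpolation formula:
P(x) = Σ yᵢ × Lᵢ(x)
where Lᵢ(x) = Π_{j≠i} (x - xⱼ)/(xᵢ - xⱼ)

L_0(7.5) = (7.5 - 2)/(-1 - 2) × (7.5 - 5)/(-1 - 5) × (7.5 - 8)/(-1 - 8) × (7.5 - 11)/(-1 - 11) = 0.012378
L_1(7.5) = (7.5 - (-1))/(2 - (-1)) × (7.5 - 5)/(2 - 5) × (7.5 - 8)/(2 - 8) × (7.5 - 11)/(2 - 11) = -0.076517
L_2(7.5) = (7.5 - (-1))/(5 - (-1)) × (7.5 - 2)/(5 - 2) × (7.5 - 8)/(5 - 8) × (7.5 - 11)/(5 - 11) = 0.252508
L_3(7.5) = (7.5 - (-1))/(8 - (-1)) × (7.5 - 2)/(8 - 2) × (7.5 - 5)/(8 - 5) × (7.5 - 11)/(8 - 11) = 0.841692
L_4(7.5) = (7.5 - (-1))/(11 - (-1)) × (7.5 - 2)/(11 - 2) × (7.5 - 5)/(11 - 5) × (7.5 - 8)/(11 - 8) = -0.030060

P(7.5) = 2×L_0(7.5) + 8×L_1(7.5) + 25×L_2(7.5) + 1×L_3(7.5) + 14×L_4(7.5)
P(7.5) = 6.146155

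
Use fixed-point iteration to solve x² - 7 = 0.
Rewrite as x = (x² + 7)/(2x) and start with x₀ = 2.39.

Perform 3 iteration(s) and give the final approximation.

Equation: x² - 7 = 0
Fixed-point form: x = (x² + 7)/(2x)
x₀ = 2.39

x_1 = g(2.390000) = 2.659435
x_2 = g(2.659435) = 2.645787
x_3 = g(2.645787) = 2.645751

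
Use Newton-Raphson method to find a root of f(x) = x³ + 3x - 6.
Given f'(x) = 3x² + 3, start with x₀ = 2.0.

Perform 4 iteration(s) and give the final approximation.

f(x) = x³ + 3x - 6
f'(x) = 3x² + 3
x₀ = 2.0

Newton-Raphson formula: x_{n+1} = x_n - f(x_n)/f'(x_n)

Iteration 1:
  f(2.000000) = 8.000000
  f'(2.000000) = 15.000000
  x_1 = 2.000000 - 8.000000/15.000000 = 1.466667
Iteration 2:
  f(1.466667) = 1.554963
  f'(1.466667) = 9.453333
  x_2 = 1.466667 - 1.554963/9.453333 = 1.302178
Iteration 3:
  f(1.302178) = 0.114598
  f'(1.302178) = 8.087005
  x_3 = 1.302178 - 0.114598/8.087005 = 1.288008
Iteration 4:
  f(1.288008) = 0.000782
  f'(1.288008) = 7.976892
  x_4 = 1.288008 - 0.000782/7.976892 = 1.287910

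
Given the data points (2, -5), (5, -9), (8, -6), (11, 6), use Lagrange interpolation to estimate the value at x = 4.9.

Lagrange interpolation formula:
P(x) = Σ yᵢ × Lᵢ(x)
where Lᵢ(x) = Π_{j≠i} (x - xⱼ)/(xᵢ - xⱼ)

L_0(4.9) = (4.9 - 5)/(2 - 5) × (4.9 - 8)/(2 - 8) × (4.9 - 11)/(2 - 11) = 0.011673
L_1(4.9) = (4.9 - 2)/(5 - 2) × (4.9 - 8)/(5 - 8) × (4.9 - 11)/(5 - 11) = 1.015537
L_2(4.9) = (4.9 - 2)/(8 - 2) × (4.9 - 5)/(8 - 5) × (4.9 - 11)/(8 - 11) = -0.032759
L_3(4.9) = (4.9 - 2)/(11 - 2) × (4.9 - 5)/(11 - 5) × (4.9 - 8)/(11 - 8) = 0.005549

P(4.9) = (-5)×L_0(4.9) + (-9)×L_1(4.9) + (-6)×L_2(4.9) + 6×L_3(4.9)
P(4.9) = -8.968346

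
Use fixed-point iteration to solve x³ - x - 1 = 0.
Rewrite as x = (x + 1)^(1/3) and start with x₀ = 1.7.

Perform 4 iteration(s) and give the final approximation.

Equation: x³ - x - 1 = 0
Fixed-point form: x = (x + 1)^(1/3)
x₀ = 1.7

x_1 = g(1.700000) = 1.392477
x_2 = g(1.392477) = 1.337465
x_3 = g(1.337465) = 1.327135
x_4 = g(1.327135) = 1.325177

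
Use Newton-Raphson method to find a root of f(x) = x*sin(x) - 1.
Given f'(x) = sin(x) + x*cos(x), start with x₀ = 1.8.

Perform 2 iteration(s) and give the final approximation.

f(x) = x*sin(x) - 1
f'(x) = sin(x) + x*cos(x)
x₀ = 1.8

Newton-Raphson formula: x_{n+1} = x_n - f(x_n)/f'(x_n)

Iteration 1:
  f(1.800000) = 0.752926
  f'(1.800000) = 0.564884
  x_1 = 1.800000 - 0.752926/0.564884 = 0.467114
Iteration 2:
  f(0.467114) = -0.789653
  f'(0.467114) = 0.867384
  x_2 = 0.467114 - (-0.789653)/0.867384 = 1.377499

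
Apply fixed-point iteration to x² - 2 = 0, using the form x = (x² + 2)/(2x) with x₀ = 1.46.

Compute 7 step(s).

Equation: x² - 2 = 0
Fixed-point form: x = (x² + 2)/(2x)
x₀ = 1.46

x_1 = g(1.460000) = 1.414932
x_2 = g(1.414932) = 1.414214
x_3 = g(1.414214) = 1.414214
x_4 = g(1.414214) = 1.414214
x_5 = g(1.414214) = 1.414214
x_6 = g(1.414214) = 1.414214
x_7 = g(1.414214) = 1.414214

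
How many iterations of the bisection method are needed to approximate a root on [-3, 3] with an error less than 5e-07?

We need (b-a)/2^n ≤ 5e-07
(3 - (-3))/2^n ≤ 5e-07
6/2^n ≤ 5e-07
2^n ≥ 12000000
n ≥ log₂(12000000) = 23.52
n ≥ 24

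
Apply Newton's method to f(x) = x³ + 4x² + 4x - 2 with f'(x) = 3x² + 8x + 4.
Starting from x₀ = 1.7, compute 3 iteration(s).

f(x) = x³ + 4x² + 4x - 2
f'(x) = 3x² + 8x + 4
x₀ = 1.7

Newton-Raphson formula: x_{n+1} = x_n - f(x_n)/f'(x_n)

Iteration 1:
  f(1.700000) = 21.273000
  f'(1.700000) = 26.270000
  x_1 = 1.700000 - 21.273000/26.270000 = 0.890217
Iteration 2:
  f(0.890217) = 5.436298
  f'(0.890217) = 13.499195
  x_2 = 0.890217 - 5.436298/13.499195 = 0.487504
Iteration 3:
  f(0.487504) = 1.016519
  f'(0.487504) = 8.613015
  x_3 = 0.487504 - 1.016519/8.613015 = 0.369483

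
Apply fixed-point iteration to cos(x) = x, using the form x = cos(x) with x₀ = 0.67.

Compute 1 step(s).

Equation: cos(x) = x
Fixed-point form: x = cos(x)
x₀ = 0.67

x_1 = g(0.670000) = 0.783822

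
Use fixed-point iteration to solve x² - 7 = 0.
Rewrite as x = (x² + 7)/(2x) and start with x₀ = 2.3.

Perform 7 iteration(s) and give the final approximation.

Equation: x² - 7 = 0
Fixed-point form: x = (x² + 7)/(2x)
x₀ = 2.3

x_1 = g(2.300000) = 2.671739
x_2 = g(2.671739) = 2.645878
x_3 = g(2.645878) = 2.645751
x_4 = g(2.645751) = 2.645751
x_5 = g(2.645751) = 2.645751
x_6 = g(2.645751) = 2.645751
x_7 = g(2.645751) = 2.645751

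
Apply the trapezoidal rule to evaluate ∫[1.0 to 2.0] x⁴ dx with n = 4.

f(x) = x⁴
a = 1.0, b = 2.0, n = 4
h = (b - a)/n = 0.250000

Trapezoidal rule: (h/2)[f(x₀) + 2f(x₁) + 2f(x₂) + ... + f(xₙ)]

x_0 = 1.0000, f(x_0) = 1.000000, coefficient = 1
x_1 = 1.2500, f(x_1) = 2.441406, coefficient = 2
x_2 = 1.5000, f(x_2) = 5.062500, coefficient = 2
x_3 = 1.7500, f(x_3) = 9.378906, coefficient = 2
x_4 = 2.0000, f(x_4) = 16.000000, coefficient = 1

I ≈ (0.250000/2) × 50.765625 = 6.345703
Exact value: 6.200000
Error: 0.145703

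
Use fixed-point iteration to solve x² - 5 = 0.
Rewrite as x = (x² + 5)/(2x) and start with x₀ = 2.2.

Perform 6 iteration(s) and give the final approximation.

Equation: x² - 5 = 0
Fixed-point form: x = (x² + 5)/(2x)
x₀ = 2.2

x_1 = g(2.200000) = 2.236364
x_2 = g(2.236364) = 2.236068
x_3 = g(2.236068) = 2.236068
x_4 = g(2.236068) = 2.236068
x_5 = g(2.236068) = 2.236068
x_6 = g(2.236068) = 2.236068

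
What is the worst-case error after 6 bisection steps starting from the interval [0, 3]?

Bisection error bound: |error| ≤ (b-a)/2^n
|error| ≤ (3 - 0)/2^6 = 3/2^6
|error| ≤ 0.0468750000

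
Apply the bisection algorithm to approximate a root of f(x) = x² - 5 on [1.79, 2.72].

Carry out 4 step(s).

f(x) = x² - 5
Initial interval: [1.79, 2.72]

Iteration 1:
  c_1 = (1.790000 + 2.720000)/2 = 2.255000
  f(c_1) = f(2.255000) = 0.085025
  f(a) × f(c) < 0, new interval: [1.790000, 2.255000]
Iteration 2:
  c_2 = (1.790000 + 2.255000)/2 = 2.022500
  f(c_2) = f(2.022500) = -0.909494
  f(a) × f(c) ≥ 0, new interval: [2.022500, 2.255000]
Iteration 3:
  c_3 = (2.022500 + 2.255000)/2 = 2.138750
  f(c_3) = f(2.138750) = -0.425748
  f(a) × f(c) ≥ 0, new interval: [2.138750, 2.255000]
Iteration 4:
  c_4 = (2.138750 + 2.255000)/2 = 2.196875
  f(c_4) = f(2.196875) = -0.173740
  f(a) × f(c) ≥ 0, new interval: [2.196875, 2.255000]

After 4 iteration(s), the approximation is c_4 = 2.196875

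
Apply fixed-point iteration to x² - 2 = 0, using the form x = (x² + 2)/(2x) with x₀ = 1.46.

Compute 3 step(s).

Equation: x² - 2 = 0
Fixed-point form: x = (x² + 2)/(2x)
x₀ = 1.46

x_1 = g(1.460000) = 1.414932
x_2 = g(1.414932) = 1.414214
x_3 = g(1.414214) = 1.414214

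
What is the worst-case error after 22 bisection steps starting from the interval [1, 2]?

Bisection error bound: |error| ≤ (b-a)/2^n
|error| ≤ (2 - 1)/2^22 = 1/2^22
|error| ≤ 0.0000002384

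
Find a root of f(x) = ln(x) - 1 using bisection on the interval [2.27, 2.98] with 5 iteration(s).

f(x) = ln(x) - 1
Initial interval: [2.27, 2.98]

Iteration 1:
  c_1 = (2.270000 + 2.980000)/2 = 2.625000
  f(c_1) = f(2.625000) = -0.034919
  f(a) × f(c) ≥ 0, new interval: [2.625000, 2.980000]
Iteration 2:
  c_2 = (2.625000 + 2.980000)/2 = 2.802500
  f(c_2) = f(2.802500) = 0.030512
  f(a) × f(c) < 0, new interval: [2.625000, 2.802500]
Iteration 3:
  c_3 = (2.625000 + 2.802500)/2 = 2.713750
  f(c_3) = f(2.713750) = -0.001669
  f(a) × f(c) ≥ 0, new interval: [2.713750, 2.802500]
Iteration 4:
  c_4 = (2.713750 + 2.802500)/2 = 2.758125
  f(c_4) = f(2.758125) = 0.014551
  f(a) × f(c) < 0, new interval: [2.713750, 2.758125]
Iteration 5:
  c_5 = (2.713750 + 2.758125)/2 = 2.735938
  f(c_5) = f(2.735938) = 0.006474
  f(a) × f(c) < 0, new interval: [2.713750, 2.735938]

After 5 iteration(s), the approximation is c_5 = 2.735938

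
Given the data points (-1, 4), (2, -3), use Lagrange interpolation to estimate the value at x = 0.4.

Lagrange interpolation formula:
P(x) = Σ yᵢ × Lᵢ(x)
where Lᵢ(x) = Π_{j≠i} (x - xⱼ)/(xᵢ - xⱼ)

L_0(0.4) = (0.4 - 2)/(-1 - 2) = 0.533333
L_1(0.4) = (0.4 - (-1))/(2 - (-1)) = 0.466667

P(0.4) = 4×L_0(0.4) + (-3)×L_1(0.4)
P(0.4) = 0.733333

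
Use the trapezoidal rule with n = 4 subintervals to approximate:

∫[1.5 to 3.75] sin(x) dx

f(x) = sin(x)
a = 1.5, b = 3.75, n = 4
h = (b - a)/n = 0.562500

Trapezoidal rule: (h/2)[f(x₀) + 2f(x₁) + 2f(x₂) + ... + f(xₙ)]

x_0 = 1.5000, f(x_0) = 0.997495, coefficient = 1
x_1 = 2.0625, f(x_1) = 0.881530, coefficient = 2
x_2 = 2.6250, f(x_2) = 0.493920, coefficient = 2
x_3 = 3.1875, f(x_3) = -0.045891, coefficient = 2
x_4 = 3.7500, f(x_4) = -0.571561, coefficient = 1

I ≈ (0.562500/2) × 3.085051 = 0.867671
Exact value: 0.891297
Error: 0.023626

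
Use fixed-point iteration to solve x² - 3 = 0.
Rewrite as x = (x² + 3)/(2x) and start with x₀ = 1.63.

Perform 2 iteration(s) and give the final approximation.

Equation: x² - 3 = 0
Fixed-point form: x = (x² + 3)/(2x)
x₀ = 1.63

x_1 = g(1.630000) = 1.735245
x_2 = g(1.735245) = 1.732054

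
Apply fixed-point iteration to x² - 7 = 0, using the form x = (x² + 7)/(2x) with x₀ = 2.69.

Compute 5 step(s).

Equation: x² - 7 = 0
Fixed-point form: x = (x² + 7)/(2x)
x₀ = 2.69

x_1 = g(2.690000) = 2.646115
x_2 = g(2.646115) = 2.645751
x_3 = g(2.645751) = 2.645751
x_4 = g(2.645751) = 2.645751
x_5 = g(2.645751) = 2.645751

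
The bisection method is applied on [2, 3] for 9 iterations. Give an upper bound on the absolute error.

Bisection error bound: |error| ≤ (b-a)/2^n
|error| ≤ (3 - 2)/2^9 = 1/2^9
|error| ≤ 0.0019531250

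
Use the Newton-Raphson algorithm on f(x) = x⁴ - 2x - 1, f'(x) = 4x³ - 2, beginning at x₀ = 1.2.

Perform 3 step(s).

f(x) = x⁴ - 2x - 1
f'(x) = 4x³ - 2
x₀ = 1.2

Newton-Raphson formula: x_{n+1} = x_n - f(x_n)/f'(x_n)

Iteration 1:
  f(1.200000) = -1.326400
  f'(1.200000) = 4.912000
  x_1 = 1.200000 - (-1.326400)/4.912000 = 1.470033
Iteration 2:
  f(1.470033) = 0.729838
  f'(1.470033) = 10.706937
  x_2 = 1.470033 - 0.729838/10.706937 = 1.401868
Iteration 3:
  f(1.401868) = 0.058405
  f'(1.401868) = 9.019986
  x_3 = 1.401868 - 0.058405/9.019986 = 1.395393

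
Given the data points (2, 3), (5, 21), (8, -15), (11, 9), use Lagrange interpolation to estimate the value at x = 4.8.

Lagrange interpolation formula:
P(x) = Σ yᵢ × Lᵢ(x)
where Lᵢ(x) = Π_{j≠i} (x - xⱼ)/(xᵢ - xⱼ)

L_0(4.8) = (4.8 - 5)/(2 - 5) × (4.8 - 8)/(2 - 8) × (4.8 - 11)/(2 - 11) = 0.024494
L_1(4.8) = (4.8 - 2)/(5 - 2) × (4.8 - 8)/(5 - 8) × (4.8 - 11)/(5 - 11) = 1.028741
L_2(4.8) = (4.8 - 2)/(8 - 2) × (4.8 - 5)/(8 - 5) × (4.8 - 11)/(8 - 11) = -0.064296
L_3(4.8) = (4.8 - 2)/(11 - 2) × (4.8 - 5)/(11 - 5) × (4.8 - 8)/(11 - 8) = 0.011062

P(4.8) = 3×L_0(4.8) + 21×L_1(4.8) + (-15)×L_2(4.8) + 9×L_3(4.8)
P(4.8) = 22.741037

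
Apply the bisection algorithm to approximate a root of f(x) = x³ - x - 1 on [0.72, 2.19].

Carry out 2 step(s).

f(x) = x³ - x - 1
Initial interval: [0.72, 2.19]

Iteration 1:
  c_1 = (0.720000 + 2.190000)/2 = 1.455000
  f(c_1) = f(1.455000) = 0.625271
  f(a) × f(c) < 0, new interval: [0.720000, 1.455000]
Iteration 2:
  c_2 = (0.720000 + 1.455000)/2 = 1.087500
  f(c_2) = f(1.087500) = -0.801361
  f(a) × f(c) ≥ 0, new interval: [1.087500, 1.455000]

After 2 iteration(s), the approximation is c_2 = 1.087500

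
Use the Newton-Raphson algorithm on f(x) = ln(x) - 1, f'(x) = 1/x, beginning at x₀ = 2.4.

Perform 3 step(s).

f(x) = ln(x) - 1
f'(x) = 1/x
x₀ = 2.4

Newton-Raphson formula: x_{n+1} = x_n - f(x_n)/f'(x_n)

Iteration 1:
  f(2.400000) = -0.124531
  f'(2.400000) = 0.416667
  x_1 = 2.400000 - (-0.124531)/0.416667 = 2.698875
Iteration 2:
  f(2.698875) = -0.007165
  f'(2.698875) = 0.370525
  x_2 = 2.698875 - (-0.007165)/0.370525 = 2.718212
Iteration 3:
  f(2.718212) = -0.000026
  f'(2.718212) = 0.367889
  x_3 = 2.718212 - (-0.000026)/0.367889 = 2.718282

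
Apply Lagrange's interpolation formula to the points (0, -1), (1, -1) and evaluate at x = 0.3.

Lagrange interpolation formula:
P(x) = Σ yᵢ × Lᵢ(x)
where Lᵢ(x) = Π_{j≠i} (x - xⱼ)/(xᵢ - xⱼ)

L_0(0.3) = (0.3 - 1)/(0 - 1) = 0.700000
L_1(0.3) = (0.3 - 0)/(1 - 0) = 0.300000

P(0.3) = (-1)×L_0(0.3) + (-1)×L_1(0.3)
P(0.3) = -1.000000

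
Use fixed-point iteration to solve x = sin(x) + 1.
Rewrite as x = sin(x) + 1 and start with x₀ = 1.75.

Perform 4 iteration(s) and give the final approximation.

Equation: x = sin(x) + 1
Fixed-point form: x = sin(x) + 1
x₀ = 1.75

x_1 = g(1.750000) = 1.983986
x_2 = g(1.983986) = 1.915845
x_3 = g(1.915845) = 1.941059
x_4 = g(1.941059) = 1.932232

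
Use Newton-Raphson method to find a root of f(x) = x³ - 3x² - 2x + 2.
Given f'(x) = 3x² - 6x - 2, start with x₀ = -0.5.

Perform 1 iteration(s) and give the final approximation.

f(x) = x³ - 3x² - 2x + 2
f'(x) = 3x² - 6x - 2
x₀ = -0.5

Newton-Raphson formula: x_{n+1} = x_n - f(x_n)/f'(x_n)

Iteration 1:
  f(-0.500000) = 2.125000
  f'(-0.500000) = 1.750000
  x_1 = -0.500000 - 2.125000/1.750000 = -1.714286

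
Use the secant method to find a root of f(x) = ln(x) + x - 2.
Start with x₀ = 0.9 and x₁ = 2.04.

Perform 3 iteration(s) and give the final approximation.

f(x) = ln(x) + x - 2
x₀ = 0.9, x₁ = 2.04

Secant formula: x_{n+1} = x_n - f(x_n)(x_n - x_{n-1})/(f(x_n) - f(x_{n-1}))

Iteration 1:
  f(0.900000) = -1.205361
  f(2.040000) = 0.752950
  x_2 = 2.040000 - 0.752950×(2.040000 - 0.900000)/(0.752950 - (-1.205361))
       = 1.601682
Iteration 2:
  f(2.040000) = 0.752950
  f(1.601682) = 0.072736
  x_3 = 1.601682 - 0.072736×(1.601682 - 2.040000)/(0.072736 - 0.752950)
       = 1.554812
Iteration 3:
  f(1.601682) = 0.072736
  f(1.554812) = -0.003833
  x_4 = 1.554812 - (-0.003833)×(1.554812 - 1.601682)/(-0.003833 - 0.072736)
       = 1.557158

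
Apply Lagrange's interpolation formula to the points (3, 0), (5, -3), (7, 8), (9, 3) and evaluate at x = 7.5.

Lagrange interpolation formula:
P(x) = Σ yᵢ × Lᵢ(x)
where Lᵢ(x) = Π_{j≠i} (x - xⱼ)/(xᵢ - xⱼ)

L_0(7.5) = (7.5 - 5)/(3 - 5) × (7.5 - 7)/(3 - 7) × (7.5 - 9)/(3 - 9) = 0.039062
L_1(7.5) = (7.5 - 3)/(5 - 3) × (7.5 - 7)/(5 - 7) × (7.5 - 9)/(5 - 9) = -0.210938
L_2(7.5) = (7.5 - 3)/(7 - 3) × (7.5 - 5)/(7 - 5) × (7.5 - 9)/(7 - 9) = 1.054688
L_3(7.5) = (7.5 - 3)/(9 - 3) × (7.5 - 5)/(9 - 5) × (7.5 - 7)/(9 - 7) = 0.117188

P(7.5) = 0×L_0(7.5) + (-3)×L_1(7.5) + 8×L_2(7.5) + 3×L_3(7.5)
P(7.5) = 9.421875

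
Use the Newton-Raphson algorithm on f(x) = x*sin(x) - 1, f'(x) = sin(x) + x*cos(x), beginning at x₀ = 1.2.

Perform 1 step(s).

f(x) = x*sin(x) - 1
f'(x) = sin(x) + x*cos(x)
x₀ = 1.2

Newton-Raphson formula: x_{n+1} = x_n - f(x_n)/f'(x_n)

Iteration 1:
  f(1.200000) = 0.118447
  f'(1.200000) = 1.366868
  x_1 = 1.200000 - 0.118447/1.366868 = 1.113344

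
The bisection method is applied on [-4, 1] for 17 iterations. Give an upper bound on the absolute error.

Bisection error bound: |error| ≤ (b-a)/2^n
|error| ≤ (1 - (-4))/2^17 = 5/2^17
|error| ≤ 0.0000381470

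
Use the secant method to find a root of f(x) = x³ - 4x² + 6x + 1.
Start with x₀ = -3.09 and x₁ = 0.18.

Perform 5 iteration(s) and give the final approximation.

f(x) = x³ - 4x² + 6x + 1
x₀ = -3.09, x₁ = 0.18

Secant formula: x_{n+1} = x_n - f(x_n)(x_n - x_{n-1})/(f(x_n) - f(x_{n-1}))

Iteration 1:
  f(-3.090000) = -85.236029
  f(0.180000) = 1.956232
  x_2 = 0.180000 - 1.956232×(0.180000 - (-3.090000))/(1.956232 - (-85.236029))
       = 0.106635
Iteration 2:
  f(0.180000) = 1.956232
  f(0.106635) = 1.595537
  x_3 = 0.106635 - 1.595537×(0.106635 - 0.180000)/(1.595537 - 1.956232)
       = -0.217897
Iteration 3:
  f(0.106635) = 1.595537
  f(-0.217897) = -0.507645
  x_4 = -0.217897 - (-0.507645)×(-0.217897 - 0.106635)/(-0.507645 - 1.595537)
       = -0.139565
Iteration 4:
  f(-0.217897) = -0.507645
  f(-0.139565) = 0.081979
  x_5 = -0.139565 - 0.081979×(-0.139565 - (-0.217897))/(0.081979 - (-0.507645))
       = -0.150456
Iteration 5:
  f(-0.139565) = 0.081979
  f(-0.150456) = 0.003311
  x_6 = -0.150456 - 0.003311×(-0.150456 - (-0.139565))/(0.003311 - 0.081979)
       = -0.150914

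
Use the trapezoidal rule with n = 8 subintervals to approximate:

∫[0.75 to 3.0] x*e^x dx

f(x) = x*e^x
a = 0.75, b = 3.0, n = 8
h = (b - a)/n = 0.281250

Trapezoidal rule: (h/2)[f(x₀) + 2f(x₁) + 2f(x₂) + ... + f(xₙ)]

x_0 = 0.7500, f(x_0) = 1.587750, coefficient = 1
x_1 = 1.0312, f(x_1) = 2.892212, coefficient = 2
x_2 = 1.3125, f(x_2) = 4.876529, coefficient = 2
x_3 = 1.5938, f(x_3) = 7.844712, coefficient = 2
x_4 = 1.8750, f(x_4) = 12.226536, coefficient = 2
x_5 = 2.1562, f(x_5) = 18.627158, coefficient = 2
x_6 = 2.4375, f(x_6) = 27.895710, coefficient = 2
x_7 = 2.7188, f(x_7) = 41.219944, coefficient = 2
x_8 = 3.0000, f(x_8) = 60.256611, coefficient = 1

I ≈ (0.281250/2) × 293.009964 = 41.204526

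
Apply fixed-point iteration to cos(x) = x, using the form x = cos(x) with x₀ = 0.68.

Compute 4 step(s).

Equation: cos(x) = x
Fixed-point form: x = cos(x)
x₀ = 0.68

x_1 = g(0.680000) = 0.777573
x_2 = g(0.777573) = 0.712618
x_3 = g(0.712618) = 0.756652
x_4 = g(0.756652) = 0.727138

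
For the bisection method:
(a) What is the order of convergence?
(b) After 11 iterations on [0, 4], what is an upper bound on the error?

(a) Bisection has linear (order 1) convergence; the error is halved each step.

(b) Error bound = (b-a)/2^n = (4 - 0)/2^{11}
    = 4/2^{11}

(a) 1 (linear); (b) error ≤ 1.95e-03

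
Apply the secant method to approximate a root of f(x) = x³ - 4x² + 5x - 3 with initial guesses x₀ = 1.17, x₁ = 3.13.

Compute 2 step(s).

f(x) = x³ - 4x² + 5x - 3
x₀ = 1.17, x₁ = 3.13

Secant formula: x_{n+1} = x_n - f(x_n)(x_n - x_{n-1})/(f(x_n) - f(x_{n-1}))

Iteration 1:
  f(1.170000) = -1.023987
  f(3.130000) = 4.126697
  x_2 = 3.130000 - 4.126697×(3.130000 - 1.170000)/(4.126697 - (-1.023987))
       = 1.559660
Iteration 2:
  f(3.130000) = 4.126697
  f(1.559660) = -1.137923
  x_3 = 1.559660 - (-1.137923)×(1.559660 - 3.130000)/(-1.137923 - 4.126697)
       = 1.899081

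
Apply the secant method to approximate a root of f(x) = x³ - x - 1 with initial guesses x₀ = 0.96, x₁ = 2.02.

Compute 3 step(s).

f(x) = x³ - x - 1
x₀ = 0.96, x₁ = 2.02

Secant formula: x_{n+1} = x_n - f(x_n)(x_n - x_{n-1})/(f(x_n) - f(x_{n-1}))

Iteration 1:
  f(0.960000) = -1.075264
  f(2.020000) = 5.222408
  x_2 = 2.020000 - 5.222408×(2.020000 - 0.960000)/(5.222408 - (-1.075264))
       = 1.140984
Iteration 2:
  f(2.020000) = 5.222408
  f(1.140984) = -0.655599
  x_3 = 1.140984 - (-0.655599)×(1.140984 - 2.020000)/(-0.655599 - 5.222408)
       = 1.239025
Iteration 3:
  f(1.140984) = -0.655599
  f(1.239025) = -0.336896
  x_4 = 1.239025 - (-0.336896)×(1.239025 - 1.140984)/(-0.336896 - (-0.655599))
       = 1.342662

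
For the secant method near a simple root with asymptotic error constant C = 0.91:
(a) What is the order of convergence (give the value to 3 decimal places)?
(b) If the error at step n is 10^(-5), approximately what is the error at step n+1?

(a) Secant method has superlinear convergence with order φ = (1+√5)/2 ≈ 1.618.
    This means |e_{n+1}| ≈ C|e_n|^1.618.

(b) With |e_n| = 10^(-5) and C = 0.91:
    |e_{n+1}| ≈ 0.91 × (10^(-5))^1.618 = 0.91 × 10^(-8.09)

(a) ≈ 1.618 (golden ratio); (b) |e_{n+1}| ≈ 7.394e-09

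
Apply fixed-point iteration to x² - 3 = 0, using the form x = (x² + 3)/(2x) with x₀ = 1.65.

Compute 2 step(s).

Equation: x² - 3 = 0
Fixed-point form: x = (x² + 3)/(2x)
x₀ = 1.65

x_1 = g(1.650000) = 1.734091
x_2 = g(1.734091) = 1.732052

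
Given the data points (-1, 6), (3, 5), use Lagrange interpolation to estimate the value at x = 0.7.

Lagrange interpolation formula:
P(x) = Σ yᵢ × Lᵢ(x)
where Lᵢ(x) = Π_{j≠i} (x - xⱼ)/(xᵢ - xⱼ)

L_0(0.7) = (0.7 - 3)/(-1 - 3) = 0.575000
L_1(0.7) = (0.7 - (-1))/(3 - (-1)) = 0.425000

P(0.7) = 6×L_0(0.7) + 5×L_1(0.7)
P(0.7) = 5.575000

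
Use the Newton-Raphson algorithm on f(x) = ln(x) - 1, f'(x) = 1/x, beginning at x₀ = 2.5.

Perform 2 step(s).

f(x) = ln(x) - 1
f'(x) = 1/x
x₀ = 2.5

Newton-Raphson formula: x_{n+1} = x_n - f(x_n)/f'(x_n)

Iteration 1:
  f(2.500000) = -0.083709
  f'(2.500000) = 0.400000
  x_1 = 2.500000 - (-0.083709)/0.400000 = 2.709273
Iteration 2:
  f(2.709273) = -0.003320
  f'(2.709273) = 0.369103
  x_2 = 2.709273 - (-0.003320)/0.369103 = 2.718267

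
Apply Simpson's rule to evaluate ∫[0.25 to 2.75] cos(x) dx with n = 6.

f(x) = cos(x)
a = 0.25, b = 2.75, n = 6
h = (b - a)/n = 0.416667

Simpson's rule: (h/3)[f(x₀) + 4f(x₁) + 2f(x₂) + ... + f(xₙ)]

x_0 = 0.2500, f(x_0) = 0.968912, coefficient = 1
x_1 = 0.6667, f(x_1) = 0.785887, coefficient = 4
x_2 = 1.0833, f(x_2) = 0.468386, coefficient = 2
x_3 = 1.5000, f(x_3) = 0.070737, coefficient = 4
x_4 = 1.9167, f(x_4) = -0.339016, coefficient = 2
x_5 = 2.3333, f(x_5) = -0.690758, coefficient = 4
x_6 = 2.7500, f(x_6) = -0.924302, coefficient = 1

I ≈ (0.416667/3) × 0.966816 = 0.134280
Exact value: 0.134257
Error: 0.000023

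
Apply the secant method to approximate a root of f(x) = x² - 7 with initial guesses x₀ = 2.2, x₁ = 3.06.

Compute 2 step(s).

f(x) = x² - 7
x₀ = 2.2, x₁ = 3.06

Secant formula: x_{n+1} = x_n - f(x_n)(x_n - x_{n-1})/(f(x_n) - f(x_{n-1}))

Iteration 1:
  f(2.200000) = -2.160000
  f(3.060000) = 2.363600
  x_2 = 3.060000 - 2.363600×(3.060000 - 2.200000)/(2.363600 - (-2.160000))
       = 2.610646
Iteration 2:
  f(3.060000) = 2.363600
  f(2.610646) = -0.184525
  x_3 = 2.610646 - (-0.184525)×(2.610646 - 3.060000)/(-0.184525 - 2.363600)
       = 2.643187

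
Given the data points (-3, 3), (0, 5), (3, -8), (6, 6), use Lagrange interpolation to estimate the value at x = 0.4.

Lagrange interpolation formula:
P(x) = Σ yᵢ × Lᵢ(x)
where Lᵢ(x) = Π_{j≠i} (x - xⱼ)/(xᵢ - xⱼ)

L_0(0.4) = (0.4 - 0)/(-3 - 0) × (0.4 - 3)/(-3 - 3) × (0.4 - 6)/(-3 - 6) = -0.035951
L_1(0.4) = (0.4 - (-3))/(0 - (-3)) × (0.4 - 3)/(0 - 3) × (0.4 - 6)/(0 - 6) = 0.916741
L_2(0.4) = (0.4 - (-3))/(3 - (-3)) × (0.4 - 0)/(3 - 0) × (0.4 - 6)/(3 - 6) = 0.141037
L_3(0.4) = (0.4 - (-3))/(6 - (-3)) × (0.4 - 0)/(6 - 0) × (0.4 - 3)/(6 - 3) = -0.021827

P(0.4) = 3×L_0(0.4) + 5×L_1(0.4) + (-8)×L_2(0.4) + 6×L_3(0.4)
P(0.4) = 3.216593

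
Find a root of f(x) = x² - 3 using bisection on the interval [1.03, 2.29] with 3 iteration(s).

f(x) = x² - 3
Initial interval: [1.03, 2.29]

Iteration 1:
  c_1 = (1.030000 + 2.290000)/2 = 1.660000
  f(c_1) = f(1.660000) = -0.244400
  f(a) × f(c) ≥ 0, new interval: [1.660000, 2.290000]
Iteration 2:
  c_2 = (1.660000 + 2.290000)/2 = 1.975000
  f(c_2) = f(1.975000) = 0.900625
  f(a) × f(c) < 0, new interval: [1.660000, 1.975000]
Iteration 3:
  c_3 = (1.660000 + 1.975000)/2 = 1.817500
  f(c_3) = f(1.817500) = 0.303306
  f(a) × f(c) < 0, new interval: [1.660000, 1.817500]

After 3 iteration(s), the approximation is c_3 = 1.817500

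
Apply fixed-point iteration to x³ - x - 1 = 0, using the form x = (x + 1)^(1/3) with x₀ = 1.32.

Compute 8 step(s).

Equation: x³ - x - 1 = 0
Fixed-point form: x = (x + 1)^(1/3)
x₀ = 1.32

x_1 = g(1.320000) = 1.323821
x_2 = g(1.323821) = 1.324548
x_3 = g(1.324548) = 1.324686
x_4 = g(1.324686) = 1.324712
x_5 = g(1.324712) = 1.324717
x_6 = g(1.324717) = 1.324718
x_7 = g(1.324718) = 1.324718
x_8 = g(1.324718) = 1.324718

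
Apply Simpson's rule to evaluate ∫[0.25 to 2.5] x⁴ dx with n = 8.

f(x) = x⁴
a = 0.25, b = 2.5, n = 8
h = (b - a)/n = 0.281250

Simpson's rule: (h/3)[f(x₀) + 4f(x₁) + 2f(x₂) + ... + f(xₙ)]

x_0 = 0.2500, f(x_0) = 0.003906, coefficient = 1
x_1 = 0.5312, f(x_1) = 0.079652, coefficient = 4
x_2 = 0.8125, f(x_2) = 0.435806, coefficient = 2
x_3 = 1.0938, f(x_3) = 1.431108, coefficient = 4
x_4 = 1.3750, f(x_4) = 3.574463, coefficient = 2
x_5 = 1.6562, f(x_5) = 7.524949, coefficient = 4
x_6 = 1.9375, f(x_6) = 14.091812, coefficient = 2
x_7 = 2.2188, f(x_7) = 24.234468, coefficient = 4
x_8 = 2.5000, f(x_8) = 39.062500, coefficient = 1

I ≈ (0.281250/3) × 208.351273 = 19.532932
Exact value: 19.531055
Error: 0.001877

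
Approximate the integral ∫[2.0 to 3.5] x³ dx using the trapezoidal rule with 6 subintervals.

f(x) = x³
a = 2.0, b = 3.5, n = 6
h = (b - a)/n = 0.250000

Trapezoidal rule: (h/2)[f(x₀) + 2f(x₁) + 2f(x₂) + ... + f(xₙ)]

x_0 = 2.0000, f(x_0) = 8.000000, coefficient = 1
x_1 = 2.2500, f(x_1) = 11.390625, coefficient = 2
x_2 = 2.5000, f(x_2) = 15.625000, coefficient = 2
x_3 = 2.7500, f(x_3) = 20.796875, coefficient = 2
x_4 = 3.0000, f(x_4) = 27.000000, coefficient = 2
x_5 = 3.2500, f(x_5) = 34.328125, coefficient = 2
x_6 = 3.5000, f(x_6) = 42.875000, coefficient = 1

I ≈ (0.250000/2) × 269.156250 = 33.644531
Exact value: 33.515625
Error: 0.128906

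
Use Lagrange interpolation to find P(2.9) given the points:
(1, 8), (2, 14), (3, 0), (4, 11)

Lagrange interpolation formula:
P(x) = Σ yᵢ × Lᵢ(x)
where Lᵢ(x) = Π_{j≠i} (x - xⱼ)/(xᵢ - xⱼ)

L_0(2.9) = (2.9 - 2)/(1 - 2) × (2.9 - 3)/(1 - 3) × (2.9 - 4)/(1 - 4) = -0.016500
L_1(2.9) = (2.9 - 1)/(2 - 1) × (2.9 - 3)/(2 - 3) × (2.9 - 4)/(2 - 4) = 0.104500
L_2(2.9) = (2.9 - 1)/(3 - 1) × (2.9 - 2)/(3 - 2) × (2.9 - 4)/(3 - 4) = 0.940500
L_3(2.9) = (2.9 - 1)/(4 - 1) × (2.9 - 2)/(4 - 2) × (2.9 - 3)/(4 - 3) = -0.028500

P(2.9) = 8×L_0(2.9) + 14×L_1(2.9) + 0×L_2(2.9) + 11×L_3(2.9)
P(2.9) = 1.017500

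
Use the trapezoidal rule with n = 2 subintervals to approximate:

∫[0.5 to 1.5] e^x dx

f(x) = e^x
a = 0.5, b = 1.5, n = 2
h = (b - a)/n = 0.500000

Trapezoidal rule: (h/2)[f(x₀) + 2f(x₁) + 2f(x₂) + ... + f(xₙ)]

x_0 = 0.5000, f(x_0) = 1.648721, coefficient = 1
x_1 = 1.0000, f(x_1) = 2.718282, coefficient = 2
x_2 = 1.5000, f(x_2) = 4.481689, coefficient = 1

I ≈ (0.500000/2) × 11.566974 = 2.891743
Exact value: 2.832968
Error: 0.058776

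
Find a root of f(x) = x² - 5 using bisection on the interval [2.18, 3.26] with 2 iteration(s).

f(x) = x² - 5
Initial interval: [2.18, 3.26]

Iteration 1:
  c_1 = (2.180000 + 3.260000)/2 = 2.720000
  f(c_1) = f(2.720000) = 2.398400
  f(a) × f(c) < 0, new interval: [2.180000, 2.720000]
Iteration 2:
  c_2 = (2.180000 + 2.720000)/2 = 2.450000
  f(c_2) = f(2.450000) = 1.002500
  f(a) × f(c) < 0, new interval: [2.180000, 2.450000]

After 2 iteration(s), the approximation is c_2 = 2.450000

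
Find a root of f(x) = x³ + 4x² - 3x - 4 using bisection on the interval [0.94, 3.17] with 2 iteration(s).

f(x) = x³ + 4x² - 3x - 4
Initial interval: [0.94, 3.17]

Iteration 1:
  c_1 = (0.940000 + 3.170000)/2 = 2.055000
  f(c_1) = f(2.055000) = 15.405416
  f(a) × f(c) < 0, new interval: [0.940000, 2.055000]
Iteration 2:
  c_2 = (0.940000 + 2.055000)/2 = 1.497500
  f(c_2) = f(1.497500) = 3.835678
  f(a) × f(c) < 0, new interval: [0.940000, 1.497500]

After 2 iteration(s), the approximation is c_2 = 1.497500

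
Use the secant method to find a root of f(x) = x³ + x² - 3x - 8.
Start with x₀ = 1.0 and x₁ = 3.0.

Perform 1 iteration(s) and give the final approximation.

f(x) = x³ + x² - 3x - 8
x₀ = 1.0, x₁ = 3.0

Secant formula: x_{n+1} = x_n - f(x_n)(x_n - x_{n-1})/(f(x_n) - f(x_{n-1}))

Iteration 1:
  f(1.000000) = -9.000000
  f(3.000000) = 19.000000
  x_2 = 3.000000 - 19.000000×(3.000000 - 1.000000)/(19.000000 - (-9.000000))
       = 1.642857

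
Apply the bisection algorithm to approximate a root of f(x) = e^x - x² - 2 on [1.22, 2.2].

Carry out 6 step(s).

f(x) = e^x - x² - 2
Initial interval: [1.22, 2.2]

Iteration 1:
  c_1 = (1.220000 + 2.200000)/2 = 1.710000
  f(c_1) = f(1.710000) = 0.604861
  f(a) × f(c) < 0, new interval: [1.220000, 1.710000]
Iteration 2:
  c_2 = (1.220000 + 1.710000)/2 = 1.465000
  f(c_2) = f(1.465000) = 0.181318
  f(a) × f(c) < 0, new interval: [1.220000, 1.465000]
Iteration 3:
  c_3 = (1.220000 + 1.465000)/2 = 1.342500
  f(c_3) = f(1.342500) = 0.026297
  f(a) × f(c) < 0, new interval: [1.220000, 1.342500]
Iteration 4:
  c_4 = (1.220000 + 1.342500)/2 = 1.281250
  f(c_4) = f(1.281250) = -0.040463
  f(a) × f(c) ≥ 0, new interval: [1.281250, 1.342500]
Iteration 5:
  c_5 = (1.281250 + 1.342500)/2 = 1.311875
  f(c_5) = f(1.311875) = -0.007887
  f(a) × f(c) ≥ 0, new interval: [1.311875, 1.342500]
Iteration 6:
  c_6 = (1.311875 + 1.342500)/2 = 1.327187
  f(c_6) = f(1.327187) = 0.008997
  f(a) × f(c) < 0, new interval: [1.311875, 1.327187]

After 6 iteration(s), the approximation is c_6 = 1.327187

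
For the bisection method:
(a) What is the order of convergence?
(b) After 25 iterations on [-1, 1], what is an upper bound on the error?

(a) Bisection has linear (order 1) convergence; the error is halved each step.

(b) Error bound = (b-a)/2^n = (1 - (-1))/2^{25}
    = 2/2^{25}

(a) 1 (linear); (b) error ≤ 5.96e-08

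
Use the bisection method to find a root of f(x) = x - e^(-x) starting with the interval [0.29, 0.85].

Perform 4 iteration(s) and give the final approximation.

f(x) = x - e^(-x)
Initial interval: [0.29, 0.85]

Iteration 1:
  c_1 = (0.290000 + 0.850000)/2 = 0.570000
  f(c_1) = f(0.570000) = 0.004475
  f(a) × f(c) < 0, new interval: [0.290000, 0.570000]
Iteration 2:
  c_2 = (0.290000 + 0.570000)/2 = 0.430000
  f(c_2) = f(0.430000) = -0.220509
  f(a) × f(c) ≥ 0, new interval: [0.430000, 0.570000]
Iteration 3:
  c_3 = (0.430000 + 0.570000)/2 = 0.500000
  f(c_3) = f(0.500000) = -0.106531
  f(a) × f(c) ≥ 0, new interval: [0.500000, 0.570000]
Iteration 4:
  c_4 = (0.500000 + 0.570000)/2 = 0.535000
  f(c_4) = f(0.535000) = -0.050669
  f(a) × f(c) ≥ 0, new interval: [0.535000, 0.570000]

After 4 iteration(s), the approximation is c_4 = 0.535000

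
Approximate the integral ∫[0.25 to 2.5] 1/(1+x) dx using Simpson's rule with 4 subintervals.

f(x) = 1/(1+x)
a = 0.25, b = 2.5, n = 4
h = (b - a)/n = 0.562500

Simpson's rule: (h/3)[f(x₀) + 4f(x₁) + 2f(x₂) + ... + f(xₙ)]

x_0 = 0.2500, f(x_0) = 0.800000, coefficient = 1
x_1 = 0.8125, f(x_1) = 0.551724, coefficient = 4
x_2 = 1.3750, f(x_2) = 0.421053, coefficient = 2
x_3 = 1.9375, f(x_3) = 0.340426, coefficient = 4
x_4 = 2.5000, f(x_4) = 0.285714, coefficient = 1

I ≈ (0.562500/3) × 5.496418 = 1.030578
Exact value: 1.029619
Error: 0.000959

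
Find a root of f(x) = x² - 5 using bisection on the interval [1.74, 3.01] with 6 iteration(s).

f(x) = x² - 5
Initial interval: [1.74, 3.01]

Iteration 1:
  c_1 = (1.740000 + 3.010000)/2 = 2.375000
  f(c_1) = f(2.375000) = 0.640625
  f(a) × f(c) < 0, new interval: [1.740000, 2.375000]
Iteration 2:
  c_2 = (1.740000 + 2.375000)/2 = 2.057500
  f(c_2) = f(2.057500) = -0.766694
  f(a) × f(c) ≥ 0, new interval: [2.057500, 2.375000]
Iteration 3:
  c_3 = (2.057500 + 2.375000)/2 = 2.216250
  f(c_3) = f(2.216250) = -0.088236
  f(a) × f(c) ≥ 0, new interval: [2.216250, 2.375000]
Iteration 4:
  c_4 = (2.216250 + 2.375000)/2 = 2.295625
  f(c_4) = f(2.295625) = 0.269894
  f(a) × f(c) < 0, new interval: [2.216250, 2.295625]
Iteration 5:
  c_5 = (2.216250 + 2.295625)/2 = 2.255937
  f(c_5) = f(2.255937) = 0.089254
  f(a) × f(c) < 0, new interval: [2.216250, 2.255937]
Iteration 6:
  c_6 = (2.216250 + 2.255937)/2 = 2.236094
  f(c_6) = f(2.236094) = 0.000115
  f(a) × f(c) < 0, new interval: [2.216250, 2.236094]

After 6 iteration(s), the approximation is c_6 = 2.236094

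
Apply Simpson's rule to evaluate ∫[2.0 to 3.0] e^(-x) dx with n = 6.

f(x) = e^(-x)
a = 2.0, b = 3.0, n = 6
h = (b - a)/n = 0.166667

Simpson's rule: (h/3)[f(x₀) + 4f(x₁) + 2f(x₂) + ... + f(xₙ)]

x_0 = 2.0000, f(x_0) = 0.135335, coefficient = 1
x_1 = 2.1667, f(x_1) = 0.114559, coefficient = 4
x_2 = 2.3333, f(x_2) = 0.096972, coefficient = 2
x_3 = 2.5000, f(x_3) = 0.082085, coefficient = 4
x_4 = 2.6667, f(x_4) = 0.069483, coefficient = 2
x_5 = 2.8333, f(x_5) = 0.058816, coefficient = 4
x_6 = 3.0000, f(x_6) = 0.049787, coefficient = 1

I ≈ (0.166667/3) × 1.539874 = 0.085549
Exact value: 0.085548
Error: 0.000000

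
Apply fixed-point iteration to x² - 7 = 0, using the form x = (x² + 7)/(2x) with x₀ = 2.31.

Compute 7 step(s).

Equation: x² - 7 = 0
Fixed-point form: x = (x² + 7)/(2x)
x₀ = 2.31

x_1 = g(2.310000) = 2.670152
x_2 = g(2.670152) = 2.645863
x_3 = g(2.645863) = 2.645751
x_4 = g(2.645751) = 2.645751
x_5 = g(2.645751) = 2.645751
x_6 = g(2.645751) = 2.645751
x_7 = g(2.645751) = 2.645751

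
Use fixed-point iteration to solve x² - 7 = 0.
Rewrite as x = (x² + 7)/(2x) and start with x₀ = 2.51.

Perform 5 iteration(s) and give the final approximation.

Equation: x² - 7 = 0
Fixed-point form: x = (x² + 7)/(2x)
x₀ = 2.51

x_1 = g(2.510000) = 2.649422
x_2 = g(2.649422) = 2.645754
x_3 = g(2.645754) = 2.645751
x_4 = g(2.645751) = 2.645751
x_5 = g(2.645751) = 2.645751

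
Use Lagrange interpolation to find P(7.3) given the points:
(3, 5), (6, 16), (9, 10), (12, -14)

Lagrange interpolation formula:
P(x) = Σ yᵢ × Lᵢ(x)
where Lᵢ(x) = Π_{j≠i} (x - xⱼ)/(xᵢ - xⱼ)

L_0(7.3) = (7.3 - 6)/(3 - 6) × (7.3 - 9)/(3 - 9) × (7.3 - 12)/(3 - 12) = -0.064117
L_1(7.3) = (7.3 - 3)/(6 - 3) × (7.3 - 9)/(6 - 9) × (7.3 - 12)/(6 - 12) = 0.636241
L_2(7.3) = (7.3 - 3)/(9 - 3) × (7.3 - 6)/(9 - 6) × (7.3 - 12)/(9 - 12) = 0.486537
L_3(7.3) = (7.3 - 3)/(12 - 3) × (7.3 - 6)/(12 - 6) × (7.3 - 9)/(12 - 9) = -0.058660

P(7.3) = 5×L_0(7.3) + 16×L_1(7.3) + 10×L_2(7.3) + (-14)×L_3(7.3)
P(7.3) = 15.545883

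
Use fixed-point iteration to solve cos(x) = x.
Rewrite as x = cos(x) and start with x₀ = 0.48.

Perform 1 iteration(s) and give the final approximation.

Equation: cos(x) = x
Fixed-point form: x = cos(x)
x₀ = 0.48

x_1 = g(0.480000) = 0.886995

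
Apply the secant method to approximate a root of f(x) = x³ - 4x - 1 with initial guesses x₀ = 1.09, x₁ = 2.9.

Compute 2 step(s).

f(x) = x³ - 4x - 1
x₀ = 1.09, x₁ = 2.9

Secant formula: x_{n+1} = x_n - f(x_n)(x_n - x_{n-1})/(f(x_n) - f(x_{n-1}))

Iteration 1:
  f(1.090000) = -4.064971
  f(2.900000) = 11.789000
  x_2 = 2.900000 - 11.789000×(2.900000 - 1.090000)/(11.789000 - (-4.064971))
       = 1.554085
Iteration 2:
  f(2.900000) = 11.789000
  f(1.554085) = -3.462943
  x_3 = 1.554085 - (-3.462943)×(1.554085 - 2.900000)/(-3.462943 - 11.789000)
       = 1.859674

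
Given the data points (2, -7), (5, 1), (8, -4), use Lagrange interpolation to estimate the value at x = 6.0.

Lagrange interpolation formula:
P(x) = Σ yᵢ × Lᵢ(x)
where Lᵢ(x) = Π_{j≠i} (x - xⱼ)/(xᵢ - xⱼ)

L_0(6.0) = (6.0 - 5)/(2 - 5) × (6.0 - 8)/(2 - 8) = -0.111111
L_1(6.0) = (6.0 - 2)/(5 - 2) × (6.0 - 8)/(5 - 8) = 0.888889
L_2(6.0) = (6.0 - 2)/(8 - 2) × (6.0 - 5)/(8 - 5) = 0.222222

P(6.0) = (-7)×L_0(6.0) + 1×L_1(6.0) + (-4)×L_2(6.0)
P(6.0) = 0.777778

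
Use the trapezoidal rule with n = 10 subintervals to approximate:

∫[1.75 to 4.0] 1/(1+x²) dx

f(x) = 1/(1+x²)
a = 1.75, b = 4.0, n = 10
h = (b - a)/n = 0.225000

Trapezoidal rule: (h/2)[f(x₀) + 2f(x₁) + 2f(x₂) + ... + f(xₙ)]

x_0 = 1.7500, f(x_0) = 0.246154, coefficient = 1
x_1 = 1.9750, f(x_1) = 0.204056, coefficient = 2
x_2 = 2.2000, f(x_2) = 0.171233, coefficient = 2
x_3 = 2.4250, f(x_3) = 0.145336, coefficient = 2
x_4 = 2.6500, f(x_4) = 0.124649, coefficient = 2
x_5 = 2.8750, f(x_5) = 0.107926, coefficient = 2
x_6 = 3.1000, f(x_6) = 0.094251, coefficient = 2
x_7 = 3.3250, f(x_7) = 0.082949, coefficient = 2
x_8 = 3.5500, f(x_8) = 0.073516, coefficient = 2
x_9 = 3.7750, f(x_9) = 0.065571, coefficient = 2
x_10 = 4.0000, f(x_10) = 0.058824, coefficient = 1

I ≈ (0.225000/2) × 2.443949 = 0.274944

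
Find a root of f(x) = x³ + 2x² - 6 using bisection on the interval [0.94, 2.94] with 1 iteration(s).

f(x) = x³ + 2x² - 6
Initial interval: [0.94, 2.94]

Iteration 1:
  c_1 = (0.940000 + 2.940000)/2 = 1.940000
  f(c_1) = f(1.940000) = 8.828584
  f(a) × f(c) < 0, new interval: [0.940000, 1.940000]

After 1 iteration(s), the approximation is c_1 = 1.940000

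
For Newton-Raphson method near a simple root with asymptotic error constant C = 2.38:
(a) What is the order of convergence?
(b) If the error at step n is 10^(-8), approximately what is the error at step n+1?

(a) Newton-Raphson has quadratic (order 2) convergence near simple roots.
    This means |e_{n+1}| ≈ C|e_n|².

(b) With |e_n| = 10^(-8) and C = 2.38:
    |e_{n+1}| ≈ 2.38 × (10^(-8))² = 2.38 × 10^(-16)

(a) 2 (quadratic); (b) |e_{n+1}| ≈ 2.380e-16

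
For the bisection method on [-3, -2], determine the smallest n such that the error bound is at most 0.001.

We need (b-a)/2^n ≤ 0.001
(-2 - (-3))/2^n ≤ 0.001
1/2^n ≤ 0.001
2^n ≥ 1000
n ≥ log₂(1000) = 9.97
n ≥ 10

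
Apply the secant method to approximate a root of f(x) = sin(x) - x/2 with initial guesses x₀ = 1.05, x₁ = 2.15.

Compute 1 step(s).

f(x) = sin(x) - x/2
x₀ = 1.05, x₁ = 2.15

Secant formula: x_{n+1} = x_n - f(x_n)(x_n - x_{n-1})/(f(x_n) - f(x_{n-1}))

Iteration 1:
  f(1.050000) = 0.342423
  f(2.150000) = -0.238101
  x_2 = 2.150000 - (-0.238101)×(2.150000 - 1.050000)/(-0.238101 - 0.342423)
       = 1.698837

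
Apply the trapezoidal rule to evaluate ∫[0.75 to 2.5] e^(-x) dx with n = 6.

f(x) = e^(-x)
a = 0.75, b = 2.5, n = 6
h = (b - a)/n = 0.291667

Trapezoidal rule: (h/2)[f(x₀) + 2f(x₁) + 2f(x₂) + ... + f(xₙ)]

x_0 = 0.7500, f(x_0) = 0.472367, coefficient = 1
x_1 = 1.0417, f(x_1) = 0.352866, coefficient = 2
x_2 = 1.3333, f(x_2) = 0.263597, coefficient = 2
x_3 = 1.6250, f(x_3) = 0.196912, coefficient = 2
x_4 = 1.9167, f(x_4) = 0.147096, coefficient = 2
x_5 = 2.2083, f(x_5) = 0.109884, coefficient = 2
x_6 = 2.5000, f(x_6) = 0.082085, coefficient = 1

I ≈ (0.291667/2) × 2.695162 = 0.393044
Exact value: 0.390282
Error: 0.002763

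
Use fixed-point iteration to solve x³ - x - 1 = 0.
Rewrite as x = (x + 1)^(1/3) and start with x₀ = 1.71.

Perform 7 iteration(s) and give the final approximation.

Equation: x³ - x - 1 = 0
Fixed-point form: x = (x + 1)^(1/3)
x₀ = 1.71

x_1 = g(1.710000) = 1.394194
x_2 = g(1.394194) = 1.337785
x_3 = g(1.337785) = 1.327195
x_4 = g(1.327195) = 1.325188
x_5 = g(1.325188) = 1.324807
x_6 = g(1.324807) = 1.324735
x_7 = g(1.324735) = 1.324721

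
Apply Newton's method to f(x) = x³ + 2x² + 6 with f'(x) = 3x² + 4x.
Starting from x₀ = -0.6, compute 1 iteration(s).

f(x) = x³ + 2x² + 6
f'(x) = 3x² + 4x
x₀ = -0.6

Newton-Raphson formula: x_{n+1} = x_n - f(x_n)/f'(x_n)

Iteration 1:
  f(-0.600000) = 6.504000
  f'(-0.600000) = -1.320000
  x_1 = -0.600000 - 6.504000/(-1.320000) = 4.327273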